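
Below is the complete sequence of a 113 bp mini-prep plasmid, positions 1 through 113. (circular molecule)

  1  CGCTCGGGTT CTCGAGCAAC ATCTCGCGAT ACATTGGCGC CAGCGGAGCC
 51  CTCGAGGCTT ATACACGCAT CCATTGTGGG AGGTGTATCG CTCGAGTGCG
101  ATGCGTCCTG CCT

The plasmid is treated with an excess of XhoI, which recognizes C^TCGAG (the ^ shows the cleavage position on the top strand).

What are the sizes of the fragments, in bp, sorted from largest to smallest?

XhoI sites (CTCGAG) start at positions 11, 51, 91.
XhoI cuts after the first base of each site, so after positions 11, 51, 91.
Circular molecule, 3 cuts → 3 fragments:
  12–51 → 40 bp
  52–91 → 40 bp
  92–113 then 1–11 → 22 + 11 = 33 bp
Sorted largest to smallest: 40, 40, 33 bp.

40, 40, 33 bp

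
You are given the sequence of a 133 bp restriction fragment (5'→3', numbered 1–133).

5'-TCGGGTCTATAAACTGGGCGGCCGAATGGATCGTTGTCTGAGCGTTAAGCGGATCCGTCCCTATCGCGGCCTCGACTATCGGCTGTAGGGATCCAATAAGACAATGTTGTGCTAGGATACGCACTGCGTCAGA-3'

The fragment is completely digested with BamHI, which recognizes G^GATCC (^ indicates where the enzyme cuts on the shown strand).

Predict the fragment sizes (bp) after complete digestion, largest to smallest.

BamHI sites (GGATCC) start at positions 51, 89.
BamHI cuts after the first base of each site, so after positions 51, 89.
Linear molecule, 2 cuts → 3 fragments:
  1–51 → 51 bp
  52–89 → 38 bp
  90–133 → 44 bp
Sorted largest to smallest: 51, 44, 38 bp.

51, 44, 38 bp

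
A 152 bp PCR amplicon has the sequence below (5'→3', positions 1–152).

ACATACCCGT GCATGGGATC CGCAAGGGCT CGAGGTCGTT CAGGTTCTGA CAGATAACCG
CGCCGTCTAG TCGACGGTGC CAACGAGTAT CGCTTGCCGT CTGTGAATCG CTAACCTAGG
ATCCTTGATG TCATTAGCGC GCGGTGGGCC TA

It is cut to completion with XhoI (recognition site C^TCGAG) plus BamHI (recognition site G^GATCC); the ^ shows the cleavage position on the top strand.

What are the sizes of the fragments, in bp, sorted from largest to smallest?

The XhoI site (CTCGAG) starts at position 29.
XhoI cuts after the first base of each site, so after position 29.
BamHI sites (GGATCC) start at positions 16, 119.
BamHI cuts after the first base of each site, so after positions 16, 119.
Combined cut positions: 16, 29, 119.
Linear molecule, 3 cuts → 4 fragments:
  1–16 → 16 bp
  17–29 → 13 bp
  30–119 → 90 bp
  120–152 → 33 bp
Sorted largest to smallest: 90, 33, 16, 13 bp.

90, 33, 16, 13 bp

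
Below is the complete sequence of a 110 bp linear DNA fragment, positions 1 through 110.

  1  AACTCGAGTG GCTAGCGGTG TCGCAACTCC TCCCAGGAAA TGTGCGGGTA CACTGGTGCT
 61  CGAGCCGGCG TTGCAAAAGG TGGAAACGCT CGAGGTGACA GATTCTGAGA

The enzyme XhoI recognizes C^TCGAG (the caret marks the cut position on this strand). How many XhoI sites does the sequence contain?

CTCGAG occurs starting at positions 3, 59, 89.
XhoI cuts at 3 sites.

3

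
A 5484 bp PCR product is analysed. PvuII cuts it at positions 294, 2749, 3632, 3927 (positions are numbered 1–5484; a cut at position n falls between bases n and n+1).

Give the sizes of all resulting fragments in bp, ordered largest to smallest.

Linear molecule, 4 cuts → 5 fragments:
  294 − 0 = 294 bp
  2749 − 294 = 2455 bp
  3632 − 2749 = 883 bp
  3927 − 3632 = 295 bp
  5484 − 3927 = 1557 bp
Sorted largest to smallest: 2455, 1557, 883, 295, 294 bp.

2455, 1557, 883, 295, 294 bp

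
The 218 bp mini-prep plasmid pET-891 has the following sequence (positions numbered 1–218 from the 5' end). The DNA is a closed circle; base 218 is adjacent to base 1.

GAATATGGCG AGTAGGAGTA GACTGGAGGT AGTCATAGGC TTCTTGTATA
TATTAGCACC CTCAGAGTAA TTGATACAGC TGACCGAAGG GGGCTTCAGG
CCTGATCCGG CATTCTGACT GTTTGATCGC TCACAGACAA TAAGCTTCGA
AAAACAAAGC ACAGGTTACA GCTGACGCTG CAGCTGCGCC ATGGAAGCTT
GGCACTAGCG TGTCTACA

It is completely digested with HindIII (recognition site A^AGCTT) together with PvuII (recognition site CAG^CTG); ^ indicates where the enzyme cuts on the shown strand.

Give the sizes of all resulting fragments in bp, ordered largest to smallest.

102, 63, 29, 12, 12 bp

HindIII sites (AAGCTT) start at positions 142, 195.
HindIII cuts after the first base of each site, so after positions 142, 195.
PvuII sites (CAGCTG) start at positions 77, 169, 181.
PvuII cuts after base 3 of each site, so after positions 79, 171, 183.
Combined cut positions: 79, 142, 171, 183, 195.
Circular molecule, 5 cuts → 5 fragments:
  80–142 → 63 bp
  143–171 → 29 bp
  172–183 → 12 bp
  184–195 → 12 bp
  196–218 then 1–79 → 23 + 79 = 102 bp
Sorted largest to smallest: 102, 63, 29, 12, 12 bp.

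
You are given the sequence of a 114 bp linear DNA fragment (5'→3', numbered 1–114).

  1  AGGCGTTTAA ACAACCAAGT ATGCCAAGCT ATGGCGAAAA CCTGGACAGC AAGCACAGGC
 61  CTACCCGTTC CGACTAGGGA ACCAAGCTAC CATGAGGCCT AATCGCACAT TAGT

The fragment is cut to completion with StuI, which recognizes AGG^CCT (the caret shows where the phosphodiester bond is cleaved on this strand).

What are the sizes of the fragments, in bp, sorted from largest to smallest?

59, 38, 17 bp

StuI sites (AGGCCT) start at positions 57, 95.
StuI cuts after base 3 of each site, so after positions 59, 97.
Linear molecule, 2 cuts → 3 fragments:
  1–59 → 59 bp
  60–97 → 38 bp
  98–114 → 17 bp
Sorted largest to smallest: 59, 38, 17 bp.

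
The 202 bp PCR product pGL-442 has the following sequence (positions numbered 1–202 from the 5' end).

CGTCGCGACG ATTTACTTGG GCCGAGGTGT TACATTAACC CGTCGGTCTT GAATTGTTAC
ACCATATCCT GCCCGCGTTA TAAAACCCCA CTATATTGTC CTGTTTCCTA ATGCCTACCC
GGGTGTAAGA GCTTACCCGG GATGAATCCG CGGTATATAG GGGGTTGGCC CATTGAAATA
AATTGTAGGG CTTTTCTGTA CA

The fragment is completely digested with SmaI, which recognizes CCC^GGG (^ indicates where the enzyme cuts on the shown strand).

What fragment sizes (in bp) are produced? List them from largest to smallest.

120, 64, 18 bp

SmaI sites (CCCGGG) start at positions 118, 136.
SmaI cuts after base 3 of each site, so after positions 120, 138.
Linear molecule, 2 cuts → 3 fragments:
  1–120 → 120 bp
  121–138 → 18 bp
  139–202 → 64 bp
Sorted largest to smallest: 120, 64, 18 bp.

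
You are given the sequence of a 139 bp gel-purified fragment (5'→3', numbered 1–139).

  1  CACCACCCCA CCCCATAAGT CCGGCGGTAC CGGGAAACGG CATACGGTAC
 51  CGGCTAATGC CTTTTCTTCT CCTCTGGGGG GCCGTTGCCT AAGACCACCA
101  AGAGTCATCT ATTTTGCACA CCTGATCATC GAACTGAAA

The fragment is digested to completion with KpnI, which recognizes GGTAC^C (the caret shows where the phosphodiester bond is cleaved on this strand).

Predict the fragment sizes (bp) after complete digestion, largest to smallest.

89, 30, 20 bp

KpnI sites (GGTACC) start at positions 26, 46.
KpnI cuts after base 5 of each site (before the last base), so after positions 30, 50.
Linear molecule, 2 cuts → 3 fragments:
  1–30 → 30 bp
  31–50 → 20 bp
  51–139 → 89 bp
Sorted largest to smallest: 89, 30, 20 bp.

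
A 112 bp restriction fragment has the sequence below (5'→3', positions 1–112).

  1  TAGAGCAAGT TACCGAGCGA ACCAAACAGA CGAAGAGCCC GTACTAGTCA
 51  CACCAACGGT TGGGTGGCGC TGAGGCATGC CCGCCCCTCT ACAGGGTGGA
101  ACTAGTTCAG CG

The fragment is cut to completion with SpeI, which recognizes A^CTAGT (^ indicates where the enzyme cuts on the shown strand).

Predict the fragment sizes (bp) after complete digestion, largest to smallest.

58, 43, 11 bp

SpeI sites (ACTAGT) start at positions 43, 101.
SpeI cuts after the first base of each site, so after positions 43, 101.
Linear molecule, 2 cuts → 3 fragments:
  1–43 → 43 bp
  44–101 → 58 bp
  102–112 → 11 bp
Sorted largest to smallest: 58, 43, 11 bp.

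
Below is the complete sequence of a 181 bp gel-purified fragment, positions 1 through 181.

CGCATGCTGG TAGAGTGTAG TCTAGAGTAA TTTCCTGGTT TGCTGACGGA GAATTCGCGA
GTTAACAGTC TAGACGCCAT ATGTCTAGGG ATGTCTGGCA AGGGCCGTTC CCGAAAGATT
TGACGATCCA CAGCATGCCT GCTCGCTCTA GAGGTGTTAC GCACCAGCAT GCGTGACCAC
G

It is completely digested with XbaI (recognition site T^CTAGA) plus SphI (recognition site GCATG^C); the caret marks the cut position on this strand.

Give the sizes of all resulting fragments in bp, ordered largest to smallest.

68, 48, 24, 15, 10, 10, 6 bp

XbaI sites (TCTAGA) start at positions 21, 69, 147.
XbaI cuts after the first base of each site, so after positions 21, 69, 147.
SphI sites (GCATGC) start at positions 2, 133, 167.
SphI cuts after base 5 of each site (before the last base), so after positions 6, 137, 171.
Combined cut positions: 6, 21, 69, 137, 147, 171.
Linear molecule, 6 cuts → 7 fragments:
  1–6 → 6 bp
  7–21 → 15 bp
  22–69 → 48 bp
  70–137 → 68 bp
  138–147 → 10 bp
  148–171 → 24 bp
  172–181 → 10 bp
Sorted largest to smallest: 68, 48, 24, 15, 10, 10, 6 bp.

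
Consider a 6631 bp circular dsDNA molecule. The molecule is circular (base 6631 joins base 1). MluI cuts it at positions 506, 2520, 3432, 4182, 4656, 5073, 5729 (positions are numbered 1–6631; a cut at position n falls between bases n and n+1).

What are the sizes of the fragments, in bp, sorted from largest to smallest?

Circular molecule, 7 cuts → 7 fragments:
  2520 − 506 = 2014 bp
  3432 − 2520 = 912 bp
  4182 − 3432 = 750 bp
  4656 − 4182 = 474 bp
  5073 − 4656 = 417 bp
  5729 − 5073 = 656 bp
  wrap: 6631 − 5729 + 506 = 1408 bp
Sorted largest to smallest: 2014, 1408, 912, 750, 656, 474, 417 bp.

2014, 1408, 912, 750, 656, 474, 417 bp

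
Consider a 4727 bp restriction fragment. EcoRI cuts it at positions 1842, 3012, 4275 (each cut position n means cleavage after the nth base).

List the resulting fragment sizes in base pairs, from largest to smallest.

1842, 1263, 1170, 452 bp

Linear molecule, 3 cuts → 4 fragments:
  1842 − 0 = 1842 bp
  3012 − 1842 = 1170 bp
  4275 − 3012 = 1263 bp
  4727 − 4275 = 452 bp
Sorted largest to smallest: 1842, 1263, 1170, 452 bp.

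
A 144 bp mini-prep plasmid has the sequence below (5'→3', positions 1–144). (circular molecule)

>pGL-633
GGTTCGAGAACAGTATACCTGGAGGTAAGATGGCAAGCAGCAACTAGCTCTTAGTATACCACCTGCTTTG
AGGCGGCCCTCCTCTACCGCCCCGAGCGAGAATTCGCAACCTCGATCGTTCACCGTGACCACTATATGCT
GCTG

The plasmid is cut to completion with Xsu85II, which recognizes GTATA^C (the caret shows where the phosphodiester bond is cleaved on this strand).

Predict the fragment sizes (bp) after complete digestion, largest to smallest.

103, 41 bp

Xsu85II sites (GTATAC) start at positions 13, 54.
Xsu85II cuts after base 5 of each site (before the last base), so after positions 17, 58.
Circular molecule, 2 cuts → 2 fragments:
  18–58 → 41 bp
  59–144 then 1–17 → 86 + 17 = 103 bp
Sorted largest to smallest: 103, 41 bp.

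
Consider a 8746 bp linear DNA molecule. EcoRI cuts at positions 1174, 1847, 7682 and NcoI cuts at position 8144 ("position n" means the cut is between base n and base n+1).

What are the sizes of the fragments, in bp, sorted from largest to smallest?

Combined cut positions (sorted): 1174, 1847, 7682, 8144.
Linear molecule, 4 cuts → 5 fragments:
  1174 − 0 = 1174 bp
  1847 − 1174 = 673 bp
  7682 − 1847 = 5835 bp
  8144 − 7682 = 462 bp
  8746 − 8144 = 602 bp
Sorted largest to smallest: 5835, 1174, 673, 602, 462 bp.

5835, 1174, 673, 602, 462 bp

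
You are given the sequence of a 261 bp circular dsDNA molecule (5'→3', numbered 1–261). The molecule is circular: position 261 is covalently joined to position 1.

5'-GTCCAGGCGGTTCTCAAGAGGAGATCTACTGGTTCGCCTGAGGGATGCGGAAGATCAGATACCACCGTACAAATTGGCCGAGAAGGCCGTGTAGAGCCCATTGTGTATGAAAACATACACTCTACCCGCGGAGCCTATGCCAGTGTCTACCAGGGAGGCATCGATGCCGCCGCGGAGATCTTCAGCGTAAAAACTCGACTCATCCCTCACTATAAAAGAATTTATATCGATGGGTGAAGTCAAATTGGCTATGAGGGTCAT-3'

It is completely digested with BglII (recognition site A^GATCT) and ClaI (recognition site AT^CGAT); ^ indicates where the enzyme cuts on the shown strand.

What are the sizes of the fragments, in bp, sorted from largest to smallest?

139, 56, 51, 15 bp

BglII sites (AGATCT) start at positions 22, 176.
BglII cuts after the first base of each site, so after positions 22, 176.
ClaI sites (ATCGAT) start at positions 160, 226.
ClaI cuts after base 2 of each site, so after positions 161, 227.
Combined cut positions: 22, 161, 176, 227.
Circular molecule, 4 cuts → 4 fragments:
  23–161 → 139 bp
  162–176 → 15 bp
  177–227 → 51 bp
  228–261 then 1–22 → 34 + 22 = 56 bp
Sorted largest to smallest: 139, 56, 51, 15 bp.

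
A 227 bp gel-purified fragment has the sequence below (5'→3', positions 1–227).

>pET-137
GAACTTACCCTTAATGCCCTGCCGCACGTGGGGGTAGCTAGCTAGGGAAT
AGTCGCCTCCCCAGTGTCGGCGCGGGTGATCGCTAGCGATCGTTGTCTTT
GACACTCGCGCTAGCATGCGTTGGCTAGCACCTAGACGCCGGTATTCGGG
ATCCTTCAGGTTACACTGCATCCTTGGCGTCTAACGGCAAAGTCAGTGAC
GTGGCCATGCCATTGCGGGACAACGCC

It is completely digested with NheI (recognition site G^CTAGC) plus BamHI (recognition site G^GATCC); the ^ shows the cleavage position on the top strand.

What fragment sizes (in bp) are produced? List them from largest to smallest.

NheI sites (GCTAGC) start at positions 37, 82, 110, 124.
NheI cuts after the first base of each site, so after positions 37, 82, 110, 124.
The BamHI site (GGATCC) starts at position 149.
BamHI cuts after the first base of each site, so after position 149.
Combined cut positions: 37, 82, 110, 124, 149.
Linear molecule, 5 cuts → 6 fragments:
  1–37 → 37 bp
  38–82 → 45 bp
  83–110 → 28 bp
  111–124 → 14 bp
  125–149 → 25 bp
  150–227 → 78 bp
Sorted largest to smallest: 78, 45, 37, 28, 25, 14 bp.

78, 45, 37, 28, 25, 14 bp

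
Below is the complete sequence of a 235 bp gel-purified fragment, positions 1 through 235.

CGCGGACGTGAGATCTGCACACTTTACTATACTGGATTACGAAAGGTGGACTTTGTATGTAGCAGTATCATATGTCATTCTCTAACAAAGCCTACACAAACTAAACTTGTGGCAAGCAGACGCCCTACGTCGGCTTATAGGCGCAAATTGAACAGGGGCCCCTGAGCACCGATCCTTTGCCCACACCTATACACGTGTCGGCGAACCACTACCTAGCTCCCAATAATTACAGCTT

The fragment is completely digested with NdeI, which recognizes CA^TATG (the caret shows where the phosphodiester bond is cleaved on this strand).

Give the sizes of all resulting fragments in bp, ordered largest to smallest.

The NdeI site (CATATG) starts at position 69.
NdeI cuts after base 2 of each site, so after position 70.
Linear molecule, 1 cut → 2 fragments:
  1–70 → 70 bp
  71–235 → 165 bp
Sorted largest to smallest: 165, 70 bp.

165, 70 bp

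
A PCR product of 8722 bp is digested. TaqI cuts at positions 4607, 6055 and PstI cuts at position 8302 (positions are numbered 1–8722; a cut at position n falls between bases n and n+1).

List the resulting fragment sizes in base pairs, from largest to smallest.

Combined cut positions (sorted): 4607, 6055, 8302.
Linear molecule, 3 cuts → 4 fragments:
  4607 − 0 = 4607 bp
  6055 − 4607 = 1448 bp
  8302 − 6055 = 2247 bp
  8722 − 8302 = 420 bp
Sorted largest to smallest: 4607, 2247, 1448, 420 bp.

4607, 2247, 1448, 420 bp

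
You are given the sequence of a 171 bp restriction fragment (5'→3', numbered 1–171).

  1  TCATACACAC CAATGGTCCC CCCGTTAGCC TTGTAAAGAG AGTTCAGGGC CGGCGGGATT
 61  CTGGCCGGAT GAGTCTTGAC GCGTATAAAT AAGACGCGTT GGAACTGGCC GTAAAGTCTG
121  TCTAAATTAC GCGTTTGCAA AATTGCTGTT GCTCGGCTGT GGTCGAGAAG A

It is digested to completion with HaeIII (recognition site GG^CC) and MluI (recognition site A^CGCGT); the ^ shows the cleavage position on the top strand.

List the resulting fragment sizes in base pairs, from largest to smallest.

HaeIII sites (GGCC) start at positions 48, 63, 107.
HaeIII cuts after base 2 of each site, so after positions 49, 64, 108.
MluI sites (ACGCGT) start at positions 79, 94, 129.
MluI cuts after the first base of each site, so after positions 79, 94, 129.
Combined cut positions: 49, 64, 79, 94, 108, 129.
Linear molecule, 6 cuts → 7 fragments:
  1–49 → 49 bp
  50–64 → 15 bp
  65–79 → 15 bp
  80–94 → 15 bp
  95–108 → 14 bp
  109–129 → 21 bp
  130–171 → 42 bp
Sorted largest to smallest: 49, 42, 21, 15, 15, 15, 14 bp.

49, 42, 21, 15, 15, 15, 14 bp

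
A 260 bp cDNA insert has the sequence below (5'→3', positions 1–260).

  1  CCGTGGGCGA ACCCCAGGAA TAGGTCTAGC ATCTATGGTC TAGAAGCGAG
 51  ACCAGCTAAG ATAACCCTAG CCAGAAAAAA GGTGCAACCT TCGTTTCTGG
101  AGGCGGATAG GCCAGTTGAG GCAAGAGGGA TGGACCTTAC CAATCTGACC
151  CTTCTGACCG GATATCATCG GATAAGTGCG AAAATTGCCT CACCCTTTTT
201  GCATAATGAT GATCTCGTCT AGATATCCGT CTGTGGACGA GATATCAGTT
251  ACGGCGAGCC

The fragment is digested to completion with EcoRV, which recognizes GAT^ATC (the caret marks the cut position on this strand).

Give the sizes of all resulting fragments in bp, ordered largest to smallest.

163, 61, 19, 17 bp

EcoRV sites (GATATC) start at positions 161, 222, 241.
EcoRV cuts after base 3 of each site, so after positions 163, 224, 243.
Linear molecule, 3 cuts → 4 fragments:
  1–163 → 163 bp
  164–224 → 61 bp
  225–243 → 19 bp
  244–260 → 17 bp
Sorted largest to smallest: 163, 61, 19, 17 bp.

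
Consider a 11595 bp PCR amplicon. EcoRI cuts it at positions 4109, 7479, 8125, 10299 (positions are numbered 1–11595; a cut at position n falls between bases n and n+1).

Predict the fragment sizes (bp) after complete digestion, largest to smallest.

Linear molecule, 4 cuts → 5 fragments:
  4109 − 0 = 4109 bp
  7479 − 4109 = 3370 bp
  8125 − 7479 = 646 bp
  10299 − 8125 = 2174 bp
  11595 − 10299 = 1296 bp
Sorted largest to smallest: 4109, 3370, 2174, 1296, 646 bp.

4109, 3370, 2174, 1296, 646 bp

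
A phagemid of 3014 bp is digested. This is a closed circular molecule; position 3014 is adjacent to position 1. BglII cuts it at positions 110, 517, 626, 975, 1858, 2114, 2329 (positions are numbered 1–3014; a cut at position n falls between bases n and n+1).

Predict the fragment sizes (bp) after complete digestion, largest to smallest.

883, 795, 407, 349, 256, 215, 109 bp

Circular molecule, 7 cuts → 7 fragments:
  517 − 110 = 407 bp
  626 − 517 = 109 bp
  975 − 626 = 349 bp
  1858 − 975 = 883 bp
  2114 − 1858 = 256 bp
  2329 − 2114 = 215 bp
  wrap: 3014 − 2329 + 110 = 795 bp
Sorted largest to smallest: 883, 795, 407, 349, 256, 215, 109 bp.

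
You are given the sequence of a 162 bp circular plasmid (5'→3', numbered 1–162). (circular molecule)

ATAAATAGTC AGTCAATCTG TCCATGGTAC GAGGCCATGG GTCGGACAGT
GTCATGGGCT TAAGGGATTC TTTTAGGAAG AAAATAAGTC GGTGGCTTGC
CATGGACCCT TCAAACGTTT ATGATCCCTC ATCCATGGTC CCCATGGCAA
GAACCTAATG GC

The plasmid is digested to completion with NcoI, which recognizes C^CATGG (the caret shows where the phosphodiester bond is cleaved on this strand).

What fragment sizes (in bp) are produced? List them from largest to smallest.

65, 42, 33, 13, 9 bp

NcoI sites (CCATGG) start at positions 22, 35, 100, 133, 142.
NcoI cuts after the first base of each site, so after positions 22, 35, 100, 133, 142.
Circular molecule, 5 cuts → 5 fragments:
  23–35 → 13 bp
  36–100 → 65 bp
  101–133 → 33 bp
  134–142 → 9 bp
  143–162 then 1–22 → 20 + 22 = 42 bp
Sorted largest to smallest: 65, 42, 33, 13, 9 bp.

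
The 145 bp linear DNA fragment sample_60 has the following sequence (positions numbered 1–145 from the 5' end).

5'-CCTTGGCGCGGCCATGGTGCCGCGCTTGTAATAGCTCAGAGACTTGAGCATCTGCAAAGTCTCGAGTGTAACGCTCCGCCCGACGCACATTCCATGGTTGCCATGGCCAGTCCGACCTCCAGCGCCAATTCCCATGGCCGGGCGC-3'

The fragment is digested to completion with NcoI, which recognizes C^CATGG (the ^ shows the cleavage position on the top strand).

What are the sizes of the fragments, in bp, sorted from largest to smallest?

80, 31, 13, 12, 9 bp

NcoI sites (CCATGG) start at positions 12, 92, 101, 132.
NcoI cuts after the first base of each site, so after positions 12, 92, 101, 132.
Linear molecule, 4 cuts → 5 fragments:
  1–12 → 12 bp
  13–92 → 80 bp
  93–101 → 9 bp
  102–132 → 31 bp
  133–145 → 13 bp
Sorted largest to smallest: 80, 31, 13, 12, 9 bp.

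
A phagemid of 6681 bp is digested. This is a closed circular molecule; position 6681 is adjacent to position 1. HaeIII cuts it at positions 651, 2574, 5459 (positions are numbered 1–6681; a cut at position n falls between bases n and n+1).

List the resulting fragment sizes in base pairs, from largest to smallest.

2885, 1923, 1873 bp

Circular molecule, 3 cuts → 3 fragments:
  2574 − 651 = 1923 bp
  5459 − 2574 = 2885 bp
  wrap: 6681 − 5459 + 651 = 1873 bp
Sorted largest to smallest: 2885, 1923, 1873 bp.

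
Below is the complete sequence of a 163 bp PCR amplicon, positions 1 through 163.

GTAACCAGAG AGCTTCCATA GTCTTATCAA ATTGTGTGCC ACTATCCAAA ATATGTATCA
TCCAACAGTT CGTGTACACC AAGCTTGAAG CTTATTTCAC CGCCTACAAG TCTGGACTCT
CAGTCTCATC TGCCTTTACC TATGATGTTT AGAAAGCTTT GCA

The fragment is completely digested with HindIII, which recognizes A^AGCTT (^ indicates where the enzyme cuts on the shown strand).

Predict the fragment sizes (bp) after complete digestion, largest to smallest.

HindIII sites (AAGCTT) start at positions 81, 88, 154.
HindIII cuts after the first base of each site, so after positions 81, 88, 154.
Linear molecule, 3 cuts → 4 fragments:
  1–81 → 81 bp
  82–88 → 7 bp
  89–154 → 66 bp
  155–163 → 9 bp
Sorted largest to smallest: 81, 66, 9, 7 bp.

81, 66, 9, 7 bp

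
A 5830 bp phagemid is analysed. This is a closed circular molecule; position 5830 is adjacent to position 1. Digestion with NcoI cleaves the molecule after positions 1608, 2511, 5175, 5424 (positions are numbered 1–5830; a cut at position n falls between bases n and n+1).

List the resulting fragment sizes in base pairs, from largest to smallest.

Circular molecule, 4 cuts → 4 fragments:
  2511 − 1608 = 903 bp
  5175 − 2511 = 2664 bp
  5424 − 5175 = 249 bp
  wrap: 5830 − 5424 + 1608 = 2014 bp
Sorted largest to smallest: 2664, 2014, 903, 249 bp.

2664, 2014, 903, 249 bp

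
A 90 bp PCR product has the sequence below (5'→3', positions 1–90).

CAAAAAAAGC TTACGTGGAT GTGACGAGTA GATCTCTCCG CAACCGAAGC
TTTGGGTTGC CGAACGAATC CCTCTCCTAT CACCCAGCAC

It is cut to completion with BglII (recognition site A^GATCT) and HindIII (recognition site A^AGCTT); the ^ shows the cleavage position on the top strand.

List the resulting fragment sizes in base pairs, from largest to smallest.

The BglII site (AGATCT) starts at position 30.
BglII cuts after the first base of each site, so after position 30.
HindIII sites (AAGCTT) start at positions 7, 47.
HindIII cuts after the first base of each site, so after positions 7, 47.
Combined cut positions: 7, 30, 47.
Linear molecule, 3 cuts → 4 fragments:
  1–7 → 7 bp
  8–30 → 23 bp
  31–47 → 17 bp
  48–90 → 43 bp
Sorted largest to smallest: 43, 23, 17, 7 bp.

43, 23, 17, 7 bp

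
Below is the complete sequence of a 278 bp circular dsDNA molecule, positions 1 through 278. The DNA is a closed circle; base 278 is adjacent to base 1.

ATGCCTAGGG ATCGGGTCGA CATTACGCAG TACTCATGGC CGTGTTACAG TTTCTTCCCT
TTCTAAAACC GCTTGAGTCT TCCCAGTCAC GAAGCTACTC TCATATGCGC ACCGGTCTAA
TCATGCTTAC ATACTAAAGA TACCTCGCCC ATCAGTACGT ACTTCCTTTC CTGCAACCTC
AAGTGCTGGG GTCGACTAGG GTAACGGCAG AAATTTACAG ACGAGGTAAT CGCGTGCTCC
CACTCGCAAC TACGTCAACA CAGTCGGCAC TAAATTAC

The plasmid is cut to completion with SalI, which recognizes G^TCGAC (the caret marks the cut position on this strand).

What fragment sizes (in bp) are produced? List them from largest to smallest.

175, 103 bp

SalI sites (GTCGAC) start at positions 16, 191.
SalI cuts after the first base of each site, so after positions 16, 191.
Circular molecule, 2 cuts → 2 fragments:
  17–191 → 175 bp
  192–278 then 1–16 → 87 + 16 = 103 bp
Sorted largest to smallest: 175, 103 bp.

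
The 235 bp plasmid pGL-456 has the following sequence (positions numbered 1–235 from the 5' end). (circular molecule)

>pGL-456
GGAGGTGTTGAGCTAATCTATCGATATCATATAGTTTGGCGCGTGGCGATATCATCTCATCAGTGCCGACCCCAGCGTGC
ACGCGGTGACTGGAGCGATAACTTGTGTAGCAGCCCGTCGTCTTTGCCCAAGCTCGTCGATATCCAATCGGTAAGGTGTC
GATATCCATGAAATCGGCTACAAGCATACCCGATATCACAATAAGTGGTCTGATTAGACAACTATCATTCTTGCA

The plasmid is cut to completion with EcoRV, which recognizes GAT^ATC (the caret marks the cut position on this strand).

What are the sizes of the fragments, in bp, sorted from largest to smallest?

EcoRV sites (GATATC) start at positions 23, 48, 139, 161, 192.
EcoRV cuts after base 3 of each site, so after positions 25, 50, 141, 163, 194.
Circular molecule, 5 cuts → 5 fragments:
  26–50 → 25 bp
  51–141 → 91 bp
  142–163 → 22 bp
  164–194 → 31 bp
  195–235 then 1–25 → 41 + 25 = 66 bp
Sorted largest to smallest: 91, 66, 31, 25, 22 bp.

91, 66, 31, 25, 22 bp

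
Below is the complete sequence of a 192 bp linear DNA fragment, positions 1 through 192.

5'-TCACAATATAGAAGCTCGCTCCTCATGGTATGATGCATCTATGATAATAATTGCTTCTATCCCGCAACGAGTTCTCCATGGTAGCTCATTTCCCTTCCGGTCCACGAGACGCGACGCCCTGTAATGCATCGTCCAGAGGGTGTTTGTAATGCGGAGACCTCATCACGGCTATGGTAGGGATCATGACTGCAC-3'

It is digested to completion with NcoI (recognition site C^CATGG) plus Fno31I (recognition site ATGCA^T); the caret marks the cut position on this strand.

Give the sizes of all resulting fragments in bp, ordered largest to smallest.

64, 52, 39, 37 bp

The NcoI site (CCATGG) starts at position 76.
NcoI cuts after the first base of each site, so after position 76.
Fno31I sites (ATGCAT) start at positions 33, 124.
Fno31I cuts after base 5 of each site (before the last base), so after positions 37, 128.
Combined cut positions: 37, 76, 128.
Linear molecule, 3 cuts → 4 fragments:
  1–37 → 37 bp
  38–76 → 39 bp
  77–128 → 52 bp
  129–192 → 64 bp
Sorted largest to smallest: 64, 52, 39, 37 bp.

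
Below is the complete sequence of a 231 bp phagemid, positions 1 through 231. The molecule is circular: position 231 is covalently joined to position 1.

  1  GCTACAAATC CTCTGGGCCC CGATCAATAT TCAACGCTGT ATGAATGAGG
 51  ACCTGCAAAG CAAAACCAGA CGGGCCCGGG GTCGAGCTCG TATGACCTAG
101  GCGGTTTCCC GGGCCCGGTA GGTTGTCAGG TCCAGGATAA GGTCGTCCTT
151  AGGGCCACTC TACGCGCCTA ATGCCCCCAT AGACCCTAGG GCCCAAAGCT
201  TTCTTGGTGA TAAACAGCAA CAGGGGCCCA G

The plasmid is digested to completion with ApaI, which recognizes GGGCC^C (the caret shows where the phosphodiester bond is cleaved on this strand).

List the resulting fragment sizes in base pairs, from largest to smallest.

78, 57, 39, 35, 22 bp

ApaI sites (GGGCCC) start at positions 15, 72, 111, 189, 224.
ApaI cuts after base 5 of each site (before the last base), so after positions 19, 76, 115, 193, 228.
Circular molecule, 5 cuts → 5 fragments:
  20–76 → 57 bp
  77–115 → 39 bp
  116–193 → 78 bp
  194–228 → 35 bp
  229–231 then 1–19 → 3 + 19 = 22 bp
Sorted largest to smallest: 78, 57, 39, 35, 22 bp.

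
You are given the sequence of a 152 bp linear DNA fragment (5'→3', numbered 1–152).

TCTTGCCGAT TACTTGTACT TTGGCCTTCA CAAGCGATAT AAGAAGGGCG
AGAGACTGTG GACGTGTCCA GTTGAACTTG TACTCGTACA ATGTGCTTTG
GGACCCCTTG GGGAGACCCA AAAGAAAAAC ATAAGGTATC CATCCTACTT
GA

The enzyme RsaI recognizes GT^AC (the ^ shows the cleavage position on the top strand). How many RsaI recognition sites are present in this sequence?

GTAC occurs starting at positions 16, 80, 86.
RsaI cuts at 3 sites.

3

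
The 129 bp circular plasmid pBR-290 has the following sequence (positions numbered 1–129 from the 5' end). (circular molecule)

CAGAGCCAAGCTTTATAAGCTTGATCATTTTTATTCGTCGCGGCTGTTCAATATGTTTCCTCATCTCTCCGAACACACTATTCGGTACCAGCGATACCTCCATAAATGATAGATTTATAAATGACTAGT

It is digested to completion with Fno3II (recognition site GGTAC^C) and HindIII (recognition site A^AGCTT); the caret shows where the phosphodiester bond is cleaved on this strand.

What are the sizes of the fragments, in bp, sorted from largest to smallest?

71, 49, 9 bp

The Fno3II site (GGTACC) starts at position 84.
Fno3II cuts after base 5 of each site (before the last base), so after position 88.
HindIII sites (AAGCTT) start at positions 8, 17.
HindIII cuts after the first base of each site, so after positions 8, 17.
Combined cut positions: 8, 17, 88.
Circular molecule, 3 cuts → 3 fragments:
  9–17 → 9 bp
  18–88 → 71 bp
  89–129 then 1–8 → 41 + 8 = 49 bp
Sorted largest to smallest: 71, 49, 9 bp.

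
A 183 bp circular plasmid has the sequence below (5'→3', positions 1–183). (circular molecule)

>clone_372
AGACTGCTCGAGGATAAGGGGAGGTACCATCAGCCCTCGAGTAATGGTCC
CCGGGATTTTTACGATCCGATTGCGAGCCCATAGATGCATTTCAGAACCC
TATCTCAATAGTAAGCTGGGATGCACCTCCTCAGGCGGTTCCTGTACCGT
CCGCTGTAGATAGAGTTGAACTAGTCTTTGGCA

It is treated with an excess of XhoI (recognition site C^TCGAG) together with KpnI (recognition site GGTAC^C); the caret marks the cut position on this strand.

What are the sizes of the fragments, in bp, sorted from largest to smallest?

XhoI sites (CTCGAG) start at positions 7, 36.
XhoI cuts after the first base of each site, so after positions 7, 36.
The KpnI site (GGTACC) starts at position 23.
KpnI cuts after base 5 of each site (before the last base), so after position 27.
Combined cut positions: 7, 27, 36.
Circular molecule, 3 cuts → 3 fragments:
  8–27 → 20 bp
  28–36 → 9 bp
  37–183 then 1–7 → 147 + 7 = 154 bp
Sorted largest to smallest: 154, 20, 9 bp.

154, 20, 9 bp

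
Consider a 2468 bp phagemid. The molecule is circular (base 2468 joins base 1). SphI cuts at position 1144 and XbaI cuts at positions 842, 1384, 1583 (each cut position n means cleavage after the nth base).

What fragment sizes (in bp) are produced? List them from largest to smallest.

Combined cut positions (sorted): 842, 1144, 1384, 1583.
Circular molecule, 4 cuts → 4 fragments:
  1144 − 842 = 302 bp
  1384 − 1144 = 240 bp
  1583 − 1384 = 199 bp
  wrap: 2468 − 1583 + 842 = 1727 bp
Sorted largest to smallest: 1727, 302, 240, 199 bp.

1727, 302, 240, 199 bp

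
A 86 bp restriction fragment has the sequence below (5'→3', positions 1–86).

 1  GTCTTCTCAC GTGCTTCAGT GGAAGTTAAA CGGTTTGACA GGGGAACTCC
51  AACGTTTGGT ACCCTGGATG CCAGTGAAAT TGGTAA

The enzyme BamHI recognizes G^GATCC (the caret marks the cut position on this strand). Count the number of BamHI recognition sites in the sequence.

0

No occurrence of GGATCC is present in the sequence.
BamHI does not cut: 0 sites.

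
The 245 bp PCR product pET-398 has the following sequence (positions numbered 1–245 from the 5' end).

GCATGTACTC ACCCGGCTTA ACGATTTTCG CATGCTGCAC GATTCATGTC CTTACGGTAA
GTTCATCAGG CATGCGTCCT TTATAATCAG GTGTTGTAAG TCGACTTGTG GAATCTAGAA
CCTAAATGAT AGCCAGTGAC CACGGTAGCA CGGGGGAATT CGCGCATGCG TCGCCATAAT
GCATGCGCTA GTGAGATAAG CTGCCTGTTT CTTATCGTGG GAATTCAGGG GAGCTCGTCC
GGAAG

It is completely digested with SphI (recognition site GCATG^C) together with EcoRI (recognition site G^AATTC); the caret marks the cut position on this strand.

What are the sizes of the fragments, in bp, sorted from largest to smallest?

SphI sites (GCATGC) start at positions 30, 70, 164, 181.
SphI cuts after base 5 of each site (before the last base), so after positions 34, 74, 168, 185.
EcoRI sites (GAATTC) start at positions 156, 221.
EcoRI cuts after the first base of each site, so after positions 156, 221.
Combined cut positions: 34, 74, 156, 168, 185, 221.
Linear molecule, 6 cuts → 7 fragments:
  1–34 → 34 bp
  35–74 → 40 bp
  75–156 → 82 bp
  157–168 → 12 bp
  169–185 → 17 bp
  186–221 → 36 bp
  222–245 → 24 bp
Sorted largest to smallest: 82, 40, 36, 34, 24, 17, 12 bp.

82, 40, 36, 34, 24, 17, 12 bp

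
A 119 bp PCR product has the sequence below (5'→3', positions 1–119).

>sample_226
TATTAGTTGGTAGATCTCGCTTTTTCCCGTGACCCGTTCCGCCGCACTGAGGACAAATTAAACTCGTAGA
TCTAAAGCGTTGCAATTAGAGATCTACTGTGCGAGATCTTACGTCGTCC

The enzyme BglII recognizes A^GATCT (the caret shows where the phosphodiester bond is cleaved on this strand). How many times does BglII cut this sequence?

AGATCT occurs starting at positions 12, 68, 90, 104.
BglII cuts at 4 sites.

4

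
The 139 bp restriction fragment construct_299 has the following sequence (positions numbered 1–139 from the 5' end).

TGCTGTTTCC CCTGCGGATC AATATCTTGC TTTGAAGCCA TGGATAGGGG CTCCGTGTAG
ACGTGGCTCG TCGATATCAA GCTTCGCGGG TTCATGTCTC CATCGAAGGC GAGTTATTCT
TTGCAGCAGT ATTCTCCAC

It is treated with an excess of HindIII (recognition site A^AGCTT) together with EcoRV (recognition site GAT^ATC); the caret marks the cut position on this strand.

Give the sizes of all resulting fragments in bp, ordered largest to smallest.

75, 60, 4 bp

The HindIII site (AAGCTT) starts at position 79.
HindIII cuts after the first base of each site, so after position 79.
The EcoRV site (GATATC) starts at position 73.
EcoRV cuts after base 3 of each site, so after position 75.
Combined cut positions: 75, 79.
Linear molecule, 2 cuts → 3 fragments:
  1–75 → 75 bp
  76–79 → 4 bp
  80–139 → 60 bp
Sorted largest to smallest: 75, 60, 4 bp.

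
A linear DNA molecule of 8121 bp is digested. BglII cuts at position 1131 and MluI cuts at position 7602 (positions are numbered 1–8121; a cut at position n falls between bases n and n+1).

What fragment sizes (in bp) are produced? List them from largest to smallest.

Combined cut positions (sorted): 1131, 7602.
Linear molecule, 2 cuts → 3 fragments:
  1131 − 0 = 1131 bp
  7602 − 1131 = 6471 bp
  8121 − 7602 = 519 bp
Sorted largest to smallest: 6471, 1131, 519 bp.

6471, 1131, 519 bp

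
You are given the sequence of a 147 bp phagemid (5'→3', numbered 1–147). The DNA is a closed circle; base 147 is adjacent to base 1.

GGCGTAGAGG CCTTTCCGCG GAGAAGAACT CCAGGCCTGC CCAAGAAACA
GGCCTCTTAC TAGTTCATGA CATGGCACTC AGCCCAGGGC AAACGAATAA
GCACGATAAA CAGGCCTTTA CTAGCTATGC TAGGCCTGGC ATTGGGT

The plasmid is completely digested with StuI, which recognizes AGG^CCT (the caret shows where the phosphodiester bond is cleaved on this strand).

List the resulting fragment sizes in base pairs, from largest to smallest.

62, 25, 23, 20, 17 bp

StuI sites (AGGCCT) start at positions 8, 33, 50, 112, 132.
StuI cuts after base 3 of each site, so after positions 10, 35, 52, 114, 134.
Circular molecule, 5 cuts → 5 fragments:
  11–35 → 25 bp
  36–52 → 17 bp
  53–114 → 62 bp
  115–134 → 20 bp
  135–147 then 1–10 → 13 + 10 = 23 bp
Sorted largest to smallest: 62, 25, 23, 20, 17 bp.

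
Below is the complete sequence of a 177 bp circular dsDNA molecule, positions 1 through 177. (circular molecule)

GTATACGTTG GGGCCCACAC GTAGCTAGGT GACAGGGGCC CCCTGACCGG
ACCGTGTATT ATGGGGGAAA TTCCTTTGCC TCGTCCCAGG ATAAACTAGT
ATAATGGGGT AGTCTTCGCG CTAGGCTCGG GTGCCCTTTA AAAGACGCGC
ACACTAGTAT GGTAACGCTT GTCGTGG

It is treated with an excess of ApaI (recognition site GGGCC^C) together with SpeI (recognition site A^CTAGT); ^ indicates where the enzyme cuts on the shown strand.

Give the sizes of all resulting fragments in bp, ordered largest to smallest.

58, 55, 39, 25 bp

ApaI sites (GGGCCC) start at positions 11, 36.
ApaI cuts after base 5 of each site (before the last base), so after positions 15, 40.
SpeI sites (ACTAGT) start at positions 95, 153.
SpeI cuts after the first base of each site, so after positions 95, 153.
Combined cut positions: 15, 40, 95, 153.
Circular molecule, 4 cuts → 4 fragments:
  16–40 → 25 bp
  41–95 → 55 bp
  96–153 → 58 bp
  154–177 then 1–15 → 24 + 15 = 39 bp
Sorted largest to smallest: 58, 55, 39, 25 bp.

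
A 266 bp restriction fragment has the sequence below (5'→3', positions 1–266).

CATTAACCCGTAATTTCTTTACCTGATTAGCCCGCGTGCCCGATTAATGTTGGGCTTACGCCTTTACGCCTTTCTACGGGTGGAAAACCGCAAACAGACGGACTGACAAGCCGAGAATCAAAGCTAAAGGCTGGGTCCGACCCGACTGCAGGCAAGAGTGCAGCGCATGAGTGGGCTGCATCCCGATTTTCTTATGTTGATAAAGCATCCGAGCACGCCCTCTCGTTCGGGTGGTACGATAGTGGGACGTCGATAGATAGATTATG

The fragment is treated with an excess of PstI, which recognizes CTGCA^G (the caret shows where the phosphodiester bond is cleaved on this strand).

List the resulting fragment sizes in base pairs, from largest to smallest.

150, 116 bp

The PstI site (CTGCAG) starts at position 146.
PstI cuts after base 5 of each site (before the last base), so after position 150.
Linear molecule, 1 cut → 2 fragments:
  1–150 → 150 bp
  151–266 → 116 bp
Sorted largest to smallest: 150, 116 bp.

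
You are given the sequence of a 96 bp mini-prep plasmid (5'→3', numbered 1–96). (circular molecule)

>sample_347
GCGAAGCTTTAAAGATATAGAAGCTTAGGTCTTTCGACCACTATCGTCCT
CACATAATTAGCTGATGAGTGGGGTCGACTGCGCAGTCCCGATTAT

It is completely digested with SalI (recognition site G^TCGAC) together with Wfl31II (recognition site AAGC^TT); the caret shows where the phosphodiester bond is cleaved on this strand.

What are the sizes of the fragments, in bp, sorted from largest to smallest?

50, 29, 17 bp

The SalI site (GTCGAC) starts at position 74.
SalI cuts after the first base of each site, so after position 74.
Wfl31II sites (AAGCTT) start at positions 4, 21.
Wfl31II cuts after base 4 of each site, so after positions 7, 24.
Combined cut positions: 7, 24, 74.
Circular molecule, 3 cuts → 3 fragments:
  8–24 → 17 bp
  25–74 → 50 bp
  75–96 then 1–7 → 22 + 7 = 29 bp
Sorted largest to smallest: 50, 29, 17 bp.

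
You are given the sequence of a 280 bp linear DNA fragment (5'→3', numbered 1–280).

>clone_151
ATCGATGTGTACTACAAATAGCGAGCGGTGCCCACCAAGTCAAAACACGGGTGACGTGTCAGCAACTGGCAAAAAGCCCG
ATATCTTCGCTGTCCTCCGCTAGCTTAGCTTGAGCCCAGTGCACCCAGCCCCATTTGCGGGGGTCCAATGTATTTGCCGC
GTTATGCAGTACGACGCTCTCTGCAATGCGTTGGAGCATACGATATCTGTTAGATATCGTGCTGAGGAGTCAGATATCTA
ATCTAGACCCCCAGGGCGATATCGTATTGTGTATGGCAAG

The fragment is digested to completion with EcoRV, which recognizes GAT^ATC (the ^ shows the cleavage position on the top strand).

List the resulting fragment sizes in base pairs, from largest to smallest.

EcoRV sites (GATATC) start at positions 80, 202, 213, 233, 258.
EcoRV cuts after base 3 of each site, so after positions 82, 204, 215, 235, 260.
Linear molecule, 5 cuts → 6 fragments:
  1–82 → 82 bp
  83–204 → 122 bp
  205–215 → 11 bp
  216–235 → 20 bp
  236–260 → 25 bp
  261–280 → 20 bp
Sorted largest to smallest: 122, 82, 25, 20, 20, 11 bp.

122, 82, 25, 20, 20, 11 bp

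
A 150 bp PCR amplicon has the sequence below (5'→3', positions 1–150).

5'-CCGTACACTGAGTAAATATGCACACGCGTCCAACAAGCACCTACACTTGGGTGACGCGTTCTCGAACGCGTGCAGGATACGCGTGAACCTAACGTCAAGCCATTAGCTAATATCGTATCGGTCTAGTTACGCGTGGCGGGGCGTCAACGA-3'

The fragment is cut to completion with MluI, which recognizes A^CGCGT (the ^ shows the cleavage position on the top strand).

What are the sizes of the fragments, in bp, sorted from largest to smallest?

50, 30, 24, 21, 13, 12 bp

MluI sites (ACGCGT) start at positions 24, 54, 66, 79, 129.
MluI cuts after the first base of each site, so after positions 24, 54, 66, 79, 129.
Linear molecule, 5 cuts → 6 fragments:
  1–24 → 24 bp
  25–54 → 30 bp
  55–66 → 12 bp
  67–79 → 13 bp
  80–129 → 50 bp
  130–150 → 21 bp
Sorted largest to smallest: 50, 30, 24, 21, 13, 12 bp.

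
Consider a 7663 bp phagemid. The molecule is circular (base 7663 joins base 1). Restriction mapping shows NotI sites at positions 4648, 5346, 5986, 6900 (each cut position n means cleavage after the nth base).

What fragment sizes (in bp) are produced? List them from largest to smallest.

Circular molecule, 4 cuts → 4 fragments:
  5346 − 4648 = 698 bp
  5986 − 5346 = 640 bp
  6900 − 5986 = 914 bp
  wrap: 7663 − 6900 + 4648 = 5411 bp
Sorted largest to smallest: 5411, 914, 698, 640 bp.

5411, 914, 698, 640 bp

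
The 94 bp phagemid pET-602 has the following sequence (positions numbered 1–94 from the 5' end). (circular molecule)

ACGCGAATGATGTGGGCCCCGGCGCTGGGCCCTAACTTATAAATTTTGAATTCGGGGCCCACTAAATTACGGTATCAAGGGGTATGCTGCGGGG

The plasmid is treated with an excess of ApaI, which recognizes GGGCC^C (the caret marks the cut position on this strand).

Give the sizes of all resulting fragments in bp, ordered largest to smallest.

53, 28, 13 bp

ApaI sites (GGGCCC) start at positions 14, 27, 55.
ApaI cuts after base 5 of each site (before the last base), so after positions 18, 31, 59.
Circular molecule, 3 cuts → 3 fragments:
  19–31 → 13 bp
  32–59 → 28 bp
  60–94 then 1–18 → 35 + 18 = 53 bp
Sorted largest to smallest: 53, 28, 13 bp.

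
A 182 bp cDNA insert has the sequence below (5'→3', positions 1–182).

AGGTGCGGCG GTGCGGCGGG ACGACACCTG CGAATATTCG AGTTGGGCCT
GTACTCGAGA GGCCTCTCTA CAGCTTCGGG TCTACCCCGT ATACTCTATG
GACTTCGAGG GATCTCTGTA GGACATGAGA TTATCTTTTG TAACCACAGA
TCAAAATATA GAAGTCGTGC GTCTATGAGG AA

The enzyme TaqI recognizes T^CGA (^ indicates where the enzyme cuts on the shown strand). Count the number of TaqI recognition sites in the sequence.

3

TCGA occurs starting at positions 38, 55, 105.
TaqI cuts at 3 sites.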